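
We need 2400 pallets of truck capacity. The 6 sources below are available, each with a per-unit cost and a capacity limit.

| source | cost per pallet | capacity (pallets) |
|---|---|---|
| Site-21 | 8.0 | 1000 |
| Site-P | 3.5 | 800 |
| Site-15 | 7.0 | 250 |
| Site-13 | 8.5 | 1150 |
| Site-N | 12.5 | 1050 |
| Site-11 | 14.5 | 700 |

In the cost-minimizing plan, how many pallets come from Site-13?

350

Use sources in increasing cost order.
Site-P at 3.5: take all 800 pallets — 1600 still needed.
Site-15 (7.0): use full 250 — 1350 pallets to go.
Site-21 at 8.0: take all 1000 pallets — 350 still needed.
Site-13 (8.5): take the remaining 350 — done.
Site-N, Site-11: unused.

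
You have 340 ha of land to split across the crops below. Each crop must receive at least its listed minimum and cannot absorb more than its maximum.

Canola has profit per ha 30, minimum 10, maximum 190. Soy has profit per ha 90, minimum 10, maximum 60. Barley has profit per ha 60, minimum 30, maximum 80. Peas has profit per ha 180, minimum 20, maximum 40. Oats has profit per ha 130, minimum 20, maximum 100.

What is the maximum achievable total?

32200

Meeting every minimum uses 10+10+30+20+20 = 90 ha, leaving 250.
Rank by profit per ha: Peas 180 > Oats 130 > Soy 90 > Barley 60 > Canola 30.
Peas: +20 to 40 (cap) — 230 left.
Oats takes 80 more to reach its cap of 100 — 150 left.
Give Soy 50 more to hit its cap of 60 — 100 left.
Barley takes 50 more to reach its cap of 80 — 50 left.
Canola has room for 180 more but only 50 remain, so it gets 60.
Total = 30×60 + 90×60 + 60×80 + 180×40 + 130×100 = 32200.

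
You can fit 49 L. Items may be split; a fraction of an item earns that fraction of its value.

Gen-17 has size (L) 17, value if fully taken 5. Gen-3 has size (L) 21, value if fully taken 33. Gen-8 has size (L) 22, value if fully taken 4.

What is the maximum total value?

Sort by value density: Gen-3 33/21≈1.57, Gen-17 5/17≈0.294, Gen-8 4/22≈0.182.
Take all of Gen-3 (21 L, value 33) → 28 L left.
Take all of Gen-17 (17 L, value 5) → 11 L left.
Only 11 L remain; take 11/22 of Gen-8 for value 4×11/22 = 2.
Total value = 40.

40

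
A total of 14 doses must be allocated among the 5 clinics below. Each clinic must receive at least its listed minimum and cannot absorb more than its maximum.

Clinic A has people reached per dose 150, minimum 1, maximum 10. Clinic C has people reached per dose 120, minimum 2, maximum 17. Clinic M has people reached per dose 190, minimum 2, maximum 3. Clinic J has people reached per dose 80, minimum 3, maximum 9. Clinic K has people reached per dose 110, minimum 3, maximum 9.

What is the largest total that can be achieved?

Meeting every minimum uses 1+2+2+3+3 = 11 doses, leaving 3.
Highest people reached per dose first: Clinic M 190 > Clinic A 150 > Clinic C 120 > Clinic K 110 > Clinic J 80.
Clinic M takes 1 more to reach its cap of 3 ; 2 left.
Only 2 left; Clinic A takes them to reach 3.
Total = 150×3 + 120×2 + 190×3 + 80×3 + 110×3 = 1830.

1830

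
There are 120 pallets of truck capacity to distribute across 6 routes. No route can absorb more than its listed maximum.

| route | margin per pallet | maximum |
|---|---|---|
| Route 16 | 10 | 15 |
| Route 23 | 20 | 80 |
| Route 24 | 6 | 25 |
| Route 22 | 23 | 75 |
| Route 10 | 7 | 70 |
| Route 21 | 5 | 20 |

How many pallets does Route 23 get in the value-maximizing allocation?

45

Rank by margin per pallet: Route 22 23 > Route 23 20 > Route 16 10 > Route 10 7 > Route 24 6 > Route 21 5.
Route 22 takes 75 to reach its cap of 75 — 45 left.
Only 45 left; Route 23 takes them to reach 45.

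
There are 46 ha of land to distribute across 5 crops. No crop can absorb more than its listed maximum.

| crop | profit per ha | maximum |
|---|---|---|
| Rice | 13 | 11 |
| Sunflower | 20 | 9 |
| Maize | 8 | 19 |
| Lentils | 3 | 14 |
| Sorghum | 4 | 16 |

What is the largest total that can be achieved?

Rank by profit per ha: Sunflower 20 > Rice 13 > Maize 8 > Sorghum 4 > Lentils 3.
Give Sunflower 9 to hit its cap of 9 — 37 left.
Rice: +11 to 11 (cap) — 26 left.
Give Maize 19 to hit its cap of 19 — 7 left.
Sorghum: +7 (room for 16) → 7. Pool exhausted.
Total = 13×11 + 20×9 + 8×19 + 4×7 = 503.

503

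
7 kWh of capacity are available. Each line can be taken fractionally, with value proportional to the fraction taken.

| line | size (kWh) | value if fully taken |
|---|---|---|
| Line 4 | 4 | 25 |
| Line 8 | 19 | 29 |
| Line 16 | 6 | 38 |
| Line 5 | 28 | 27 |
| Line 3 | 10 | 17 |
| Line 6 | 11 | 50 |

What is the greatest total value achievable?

Best value per unit of size first: Line 16 38/6≈6.33, Line 4 25/4≈6.25, Line 6 50/11≈4.55, Line 3 17/10≈1.7, Line 8 29/19≈1.53, Line 5 27/28≈0.964.
All 6 kWh of Line 16 fit (value 38) — 1 remain.
Only 1 kWh remain; take 1/4 of Line 4 for value 25×1/4 = 6.25.
Total value = 44.25.

44.25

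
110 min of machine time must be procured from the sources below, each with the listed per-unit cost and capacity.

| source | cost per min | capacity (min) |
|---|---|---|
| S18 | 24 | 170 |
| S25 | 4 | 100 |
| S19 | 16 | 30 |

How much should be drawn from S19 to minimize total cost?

10

Cheapest first:
S25 at 4: take all 100 min ; 10 still needed.
S19 (16): take the remaining 10 ; done.
S18: unused.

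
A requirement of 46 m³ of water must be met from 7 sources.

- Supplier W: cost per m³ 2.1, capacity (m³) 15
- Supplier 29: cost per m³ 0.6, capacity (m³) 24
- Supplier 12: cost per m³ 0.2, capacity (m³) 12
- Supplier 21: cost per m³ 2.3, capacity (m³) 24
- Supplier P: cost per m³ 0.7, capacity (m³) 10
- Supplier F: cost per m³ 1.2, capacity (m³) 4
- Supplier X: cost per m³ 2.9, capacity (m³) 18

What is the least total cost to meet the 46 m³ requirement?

Cheapest first:
Supplier 12 at 0.2: take all 12 m³ — 34 still needed.
Supplier 29 at 0.6: take all 24 m³ — 10 still needed.
Supplier P at 0.7: take all 10 m³ — 0 still needed.
Supplier F, Supplier W, Supplier 21, Supplier X: unused.
Cost = 12×0.2 + 24×0.6 + 10×0.7 = 23.8.

23.8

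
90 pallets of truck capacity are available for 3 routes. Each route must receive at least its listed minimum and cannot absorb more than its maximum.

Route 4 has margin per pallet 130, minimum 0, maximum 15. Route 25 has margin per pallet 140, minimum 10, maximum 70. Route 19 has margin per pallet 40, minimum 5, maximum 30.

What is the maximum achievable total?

Meeting every minimum uses 0+10+5 = 15 pallets, leaving 75.
Order the routes by margin per pallet: Route 25 140 > Route 4 130 > Route 19 40.
Route 25: +60 to 70 (cap) → 15 left.
Route 4 takes 15 more to reach its cap of 15 → 0 left.
Total = 130×15 + 140×70 + 40×5 = 11950.

11950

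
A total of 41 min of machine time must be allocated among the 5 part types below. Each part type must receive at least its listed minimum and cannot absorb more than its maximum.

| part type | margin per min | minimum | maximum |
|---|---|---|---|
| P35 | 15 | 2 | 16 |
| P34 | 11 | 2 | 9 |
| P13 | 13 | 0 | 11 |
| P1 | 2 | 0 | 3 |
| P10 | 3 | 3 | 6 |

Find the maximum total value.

497

Meeting every minimum uses 2+2+0+0+3 = 7 min, leaving 34.
Highest margin per min first: P35 15 > P13 13 > P34 11 > P10 3 > P1 2.
P35: +14 to 16 (cap) → 20 left.
P13: +11 to 11 (cap) → 9 left.
P34: +7 to 9 (cap) → 2 left.
Only 2 left; P10 takes them to reach 5.
Total = 15×16 + 11×9 + 13×11 + 3×5 = 497.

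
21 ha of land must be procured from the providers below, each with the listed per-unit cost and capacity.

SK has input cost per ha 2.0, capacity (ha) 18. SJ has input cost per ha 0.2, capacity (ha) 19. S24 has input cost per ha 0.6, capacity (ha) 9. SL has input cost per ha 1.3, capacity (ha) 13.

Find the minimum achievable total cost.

5

Use providers in increasing cost order.
SJ at 0.2: take all 19 ha — 2 still needed.
S24 (0.6): take the remaining 2 — done.
SL, SK: unused.
Cost = 19×0.2 + 2×0.6 = 5.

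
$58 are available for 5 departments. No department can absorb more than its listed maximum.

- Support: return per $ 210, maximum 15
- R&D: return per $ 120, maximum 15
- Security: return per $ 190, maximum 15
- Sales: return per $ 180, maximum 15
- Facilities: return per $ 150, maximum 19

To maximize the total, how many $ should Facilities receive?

Highest return per $ first: Support 210 > Security 190 > Sales 180 > Facilities 150 > R&D 120.
Support: +15 to 15 (cap) ; 43 left.
Give Security 15 to hit its cap of 15 ; 28 left.
Give Sales 15 to hit its cap of 15 ; 13 left.
Facilities: +13 (room for 19) → 13. Pool exhausted.

13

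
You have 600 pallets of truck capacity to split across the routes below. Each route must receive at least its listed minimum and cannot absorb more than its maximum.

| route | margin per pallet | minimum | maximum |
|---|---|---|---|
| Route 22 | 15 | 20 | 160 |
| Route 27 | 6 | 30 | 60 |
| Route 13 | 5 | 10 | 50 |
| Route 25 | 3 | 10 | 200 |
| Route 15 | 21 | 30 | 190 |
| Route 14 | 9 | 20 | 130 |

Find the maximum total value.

8200

Meeting every minimum uses 20+30+10+10+30+20 = 120 pallets, leaving 480.
Highest margin per pallet first: Route 15 21 > Route 22 15 > Route 14 9 > Route 27 6 > Route 13 5 > Route 25 3.
Route 15: +160 to 190 (cap) ; 320 left.
Give Route 22 140 more to hit its cap of 160 ; 180 left.
Give Route 14 110 more to hit its cap of 130 ; 70 left.
Route 27 takes 30 more to reach its cap of 60 ; 40 left.
Give Route 13 40 more to hit its cap of 50 ; 0 left.
Total = 15×160 + 6×60 + 5×50 + 3×10 + 21×190 + 9×130 = 8200.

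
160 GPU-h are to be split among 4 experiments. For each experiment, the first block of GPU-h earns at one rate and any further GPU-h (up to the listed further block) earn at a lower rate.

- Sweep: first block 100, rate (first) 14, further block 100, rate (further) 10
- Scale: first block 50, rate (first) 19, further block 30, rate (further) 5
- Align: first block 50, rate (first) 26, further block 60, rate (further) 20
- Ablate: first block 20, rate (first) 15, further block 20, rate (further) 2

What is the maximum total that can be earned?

Treat each block as its own option and order by rate: Align/first 26 > Align/second 20 > Scale/first 19 > Ablate/first 15 > Sweep/first 14 > Sweep/second 10 > Scale/second 5 > Ablate/second 2.
Align/first (26): +50 — 110 left.
Fill Align second block (60 at 20) — 50 left.
Scale first at 19: fill all 50 — 0 left.
Total = 26×50 + 20×60 + 19×50 = 3450.

3450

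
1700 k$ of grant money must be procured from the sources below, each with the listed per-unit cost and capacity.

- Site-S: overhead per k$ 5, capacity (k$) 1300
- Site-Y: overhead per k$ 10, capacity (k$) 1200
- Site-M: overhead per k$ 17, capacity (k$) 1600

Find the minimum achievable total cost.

Cheapest first:
Take 1300 from Site-S at 5 ; need 400 more.
Site-Y (10): take the remaining 400 ; done.
Site-M: unused.
Cost = 1300×5 + 400×10 = 10500.

10500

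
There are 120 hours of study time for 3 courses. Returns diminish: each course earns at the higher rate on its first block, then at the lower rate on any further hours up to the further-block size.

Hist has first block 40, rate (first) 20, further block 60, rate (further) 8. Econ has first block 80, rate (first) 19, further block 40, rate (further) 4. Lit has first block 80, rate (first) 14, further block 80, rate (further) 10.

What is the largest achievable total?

2320

Rank every tier by rate: Hist/tier1 20 > Econ/tier1 19 > Lit/tier1 14 > Lit/tier2 10 > Hist/tier2 8 > Econ/tier2 4.
Hist/tier1 (20): +40 → 80 left.
Econ tier1 at 19: fill all 80 → 0 left.
Total = 20×40 + 19×80 = 2320.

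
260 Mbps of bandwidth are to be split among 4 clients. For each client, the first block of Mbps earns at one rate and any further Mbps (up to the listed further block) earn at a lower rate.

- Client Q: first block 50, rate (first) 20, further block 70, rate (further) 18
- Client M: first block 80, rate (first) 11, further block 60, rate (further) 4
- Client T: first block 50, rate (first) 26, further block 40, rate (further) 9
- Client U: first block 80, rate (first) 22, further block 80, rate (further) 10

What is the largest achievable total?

5430

Order all 8 blocks by rate: Client T/first 26 > Client U/first 22 > Client Q/first 20 > Client Q/second 18 > Client M/first 11 > Client U/second 10 > Client T/second 9 > Client M/second 4.
Client T/first (26): +50 ; 210 left.
Fill Client U first block (80 at 22) ; 130 left.
Client Q/first (20): +50 ; 80 left.
Client Q/second (18): +70 ; 10 left.
10 remain; put them into Client M first at 11.
Total = 26×50 + 22×80 + 20×50 + 18×70 + 11×10 = 5430.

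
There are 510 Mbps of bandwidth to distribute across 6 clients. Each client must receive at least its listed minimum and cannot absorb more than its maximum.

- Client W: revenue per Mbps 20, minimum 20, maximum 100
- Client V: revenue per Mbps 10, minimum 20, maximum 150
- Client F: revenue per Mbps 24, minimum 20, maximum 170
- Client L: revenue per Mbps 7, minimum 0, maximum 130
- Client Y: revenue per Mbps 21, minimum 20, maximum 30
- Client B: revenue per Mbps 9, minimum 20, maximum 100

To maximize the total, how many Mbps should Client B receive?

Meeting every minimum uses 20+20+20+0+20+20 = 100 Mbps, leaving 410.
Rank by revenue per Mbps: Client F 24 > Client Y 21 > Client W 20 > Client V 10 > Client B 9 > Client L 7.
Client F takes 150 more to reach its cap of 170 ; 260 left.
Give Client Y 10 more to hit its cap of 30 ; 250 left.
Client W: +80 to 100 (cap) ; 170 left.
Client V: +130 to 150 (cap) ; 40 left.
Client B has room for 80 more but only 40 remain, so it gets 60.

60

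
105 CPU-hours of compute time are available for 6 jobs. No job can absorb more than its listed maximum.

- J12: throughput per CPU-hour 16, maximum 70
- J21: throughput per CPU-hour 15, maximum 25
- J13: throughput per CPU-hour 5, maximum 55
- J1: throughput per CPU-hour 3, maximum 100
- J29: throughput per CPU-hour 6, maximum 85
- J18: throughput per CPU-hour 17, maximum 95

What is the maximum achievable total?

Rank by throughput per CPU-hour: J18 17 > J12 16 > J21 15 > J29 6 > J13 5 > J1 3.
Give J18 95 to hit its cap of 95 — 10 left.
Only 10 left; J12 takes them to reach 10.
Total = 16×10 + 17×95 = 1775.

1775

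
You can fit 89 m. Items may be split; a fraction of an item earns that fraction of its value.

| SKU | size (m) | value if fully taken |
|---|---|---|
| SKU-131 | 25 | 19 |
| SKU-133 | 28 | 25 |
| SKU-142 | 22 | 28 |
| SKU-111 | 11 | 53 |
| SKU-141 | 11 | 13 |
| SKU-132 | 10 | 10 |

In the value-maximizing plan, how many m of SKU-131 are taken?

Rank by value-to-size ratio: SKU-111 53/11≈4.82, SKU-142 28/22≈1.27, SKU-141 13/11≈1.18, SKU-132 10/10≈1, SKU-133 25/28≈0.893, SKU-131 19/25≈0.76.
Take all of SKU-111 (11 m, value 53) ; 78 m left.
SKU-142: take in full, 22 m for value 28 ; 56 left.
Take all of SKU-141 (11 m, value 13) ; 45 m left.
Take all of SKU-132 (10 m, value 10) ; 35 m left.
Take all of SKU-133 (28 m, value 25) ; 7 m left.
7 m left: a 7/25 share of SKU-131 gives 19×7/25 = 5.32.

7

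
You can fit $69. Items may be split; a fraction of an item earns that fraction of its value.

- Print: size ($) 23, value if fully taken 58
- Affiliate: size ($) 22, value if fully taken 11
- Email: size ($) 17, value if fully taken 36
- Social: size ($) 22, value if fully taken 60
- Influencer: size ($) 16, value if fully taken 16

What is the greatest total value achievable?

Best value per unit of size first: Social 60/22≈2.73, Print 58/23≈2.52, Email 36/17≈2.12, Influencer 16/16≈1, Affiliate 11/22≈0.5.
Take all of Social (22 $, value 60) — 47 $ left.
Take all of Print (23 $, value 58) — 24 $ left.
All 17 $ of Email fit (value 36) — 7 remain.
7 $ left: a 7/16 share of Influencer gives 16×7/16 = 7.
Total value = 161.

161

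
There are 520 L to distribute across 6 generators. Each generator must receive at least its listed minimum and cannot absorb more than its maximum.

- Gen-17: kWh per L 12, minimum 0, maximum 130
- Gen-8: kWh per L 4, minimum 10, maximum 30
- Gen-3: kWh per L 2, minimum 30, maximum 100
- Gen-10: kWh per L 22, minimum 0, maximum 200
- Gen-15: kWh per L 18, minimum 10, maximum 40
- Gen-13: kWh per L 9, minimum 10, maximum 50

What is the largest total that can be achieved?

7390

Meeting every minimum uses 0+10+30+0+10+10 = 60 L, leaving 460.
Order the generators by kWh per L: Gen-10 22 > Gen-15 18 > Gen-17 12 > Gen-13 9 > Gen-8 4 > Gen-3 2.
Give Gen-10 200 more to hit its cap of 200 → 260 left.
Gen-15 takes 30 more to reach its cap of 40 → 230 left.
Gen-17 takes 130 more to reach its cap of 130 → 100 left.
Give Gen-13 40 more to hit its cap of 50 → 60 left.
Gen-8: +20 to 30 (cap) → 40 left.
Only 40 left; Gen-3 takes them to reach 70.
Total = 12×130 + 4×30 + 2×70 + 22×200 + 18×40 + 9×50 = 7390.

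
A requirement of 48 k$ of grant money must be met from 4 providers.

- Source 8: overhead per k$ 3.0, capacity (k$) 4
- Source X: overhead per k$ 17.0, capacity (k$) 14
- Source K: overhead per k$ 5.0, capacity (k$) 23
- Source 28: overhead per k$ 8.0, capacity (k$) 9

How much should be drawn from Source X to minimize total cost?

Fill from the cheapest provider first.
Take 4 from Source 8 at 3.0 → need 44 more.
Take 23 from Source K at 5.0 → need 21 more.
Take 9 from Source 28 at 8.0 → need 12 more.
Take 12 from Source X at 17.0 to finish.

12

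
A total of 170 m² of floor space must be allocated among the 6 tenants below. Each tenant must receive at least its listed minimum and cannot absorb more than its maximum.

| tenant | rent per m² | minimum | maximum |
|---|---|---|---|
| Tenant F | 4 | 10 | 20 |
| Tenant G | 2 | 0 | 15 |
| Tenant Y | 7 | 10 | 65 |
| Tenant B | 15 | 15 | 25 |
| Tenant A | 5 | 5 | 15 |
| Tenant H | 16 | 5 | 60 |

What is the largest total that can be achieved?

Meeting every minimum uses 10+0+10+15+5+5 = 45 m², leaving 125.
Highest rent per m² first: Tenant H 16 > Tenant B 15 > Tenant Y 7 > Tenant A 5 > Tenant F 4 > Tenant G 2.
Give Tenant H 55 more to hit its cap of 60 — 70 left.
Tenant B takes 10 more to reach its cap of 25 — 60 left.
Tenant Y takes 55 more to reach its cap of 65 — 5 left.
Tenant A: +5 (room for 10) → 10. Pool exhausted.
Total = 4×10 + 7×65 + 15×25 + 5×10 + 16×60 = 1880.

1880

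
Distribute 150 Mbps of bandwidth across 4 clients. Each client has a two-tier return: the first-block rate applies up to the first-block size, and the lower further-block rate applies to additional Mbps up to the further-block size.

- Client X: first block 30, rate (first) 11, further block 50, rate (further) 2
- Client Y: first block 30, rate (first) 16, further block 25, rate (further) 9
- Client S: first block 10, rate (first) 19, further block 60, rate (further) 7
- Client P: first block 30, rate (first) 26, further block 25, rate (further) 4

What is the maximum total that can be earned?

Rank every tier by rate: Client P/first 26 > Client S/first 19 > Client Y/first 16 > Client X/first 11 > Client Y/second 9 > Client S/second 7 > Client P/second 4 > Client X/second 2.
Client P/first (26): +30 — 120 left.
Client S first at 19: fill all 10 — 110 left.
Client Y/first (16): +30 — 80 left.
Client X/first (11): +30 — 50 left.
Fill Client Y second block (25 at 9) — 25 left.
25 remain; put them into Client S second at 7.
Total = 26×30 + 19×10 + 16×30 + 11×30 + 9×25 + 7×25 = 2180.

2180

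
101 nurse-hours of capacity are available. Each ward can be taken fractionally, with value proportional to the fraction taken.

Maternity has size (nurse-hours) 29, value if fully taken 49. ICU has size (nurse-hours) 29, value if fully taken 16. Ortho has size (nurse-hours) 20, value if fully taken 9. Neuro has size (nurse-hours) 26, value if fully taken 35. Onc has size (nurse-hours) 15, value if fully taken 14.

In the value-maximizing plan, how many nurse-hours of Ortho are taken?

Best value per unit of size first: Maternity 49/29≈1.69, Neuro 35/26≈1.35, Onc 14/15≈0.933, ICU 16/29≈0.552, Ortho 9/20≈0.45.
Take all of Maternity (29 nurse-hours, value 49) ; 72 nurse-hours left.
All 26 nurse-hours of Neuro fit (value 35) ; 46 remain.
All 15 nurse-hours of Onc fit (value 14) ; 31 remain.
Take all of ICU (29 nurse-hours, value 16) ; 2 nurse-hours left.
Fill the last 2 nurse-hours with part of Ortho: 2/20 of it earns 0.9.

2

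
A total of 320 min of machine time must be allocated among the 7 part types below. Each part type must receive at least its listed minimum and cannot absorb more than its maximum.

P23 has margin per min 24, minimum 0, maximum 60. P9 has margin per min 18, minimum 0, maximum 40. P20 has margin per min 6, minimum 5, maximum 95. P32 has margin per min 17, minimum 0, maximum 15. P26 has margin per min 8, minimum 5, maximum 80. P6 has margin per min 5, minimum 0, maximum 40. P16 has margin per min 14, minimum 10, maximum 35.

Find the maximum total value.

4085

Meeting every minimum uses 0+0+5+0+5+0+10 = 20 min, leaving 300.
Rank by margin per min: P23 24 > P9 18 > P32 17 > P16 14 > P26 8 > P20 6 > P6 5.
Give P23 60 more to hit its cap of 60 → 240 left.
P9: +40 to 40 (cap) → 200 left.
Give P32 15 more to hit its cap of 15 → 185 left.
P16: +25 to 35 (cap) → 160 left.
P26: +75 to 80 (cap) → 85 left.
P20 has room for 90 more but only 85 remain, so it gets 90.
Total = 24×60 + 18×40 + 6×90 + 17×15 + 8×80 + 14×35 = 4085.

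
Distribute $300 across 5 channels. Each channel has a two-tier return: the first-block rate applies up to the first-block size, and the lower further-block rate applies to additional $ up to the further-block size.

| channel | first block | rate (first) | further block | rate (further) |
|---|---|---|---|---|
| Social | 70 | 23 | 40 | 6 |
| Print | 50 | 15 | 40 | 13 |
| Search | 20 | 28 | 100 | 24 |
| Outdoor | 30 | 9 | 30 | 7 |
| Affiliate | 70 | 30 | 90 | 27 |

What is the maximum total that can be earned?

Treat each block as its own option and order by rate: Affiliate/T1 30 > Search/T1 28 > Affiliate/T2 27 > Search/T2 24 > Social/T1 23 > Print/T1 15 > Print/T2 13 > Outdoor/T1 9 > Outdoor/T2 7 > Social/T2 6.
Fill Affiliate T1 block (70 at 30) → 230 left.
Search/T1 (28): +20 → 210 left.
Affiliate/T2 (27): +90 → 120 left.
Search T2 at 24: fill all 100 → 20 left.
20 remain; put them into Social T1 at 23.
Total = 30×70 + 28×20 + 27×90 + 24×100 + 23×20 = 7950.

7950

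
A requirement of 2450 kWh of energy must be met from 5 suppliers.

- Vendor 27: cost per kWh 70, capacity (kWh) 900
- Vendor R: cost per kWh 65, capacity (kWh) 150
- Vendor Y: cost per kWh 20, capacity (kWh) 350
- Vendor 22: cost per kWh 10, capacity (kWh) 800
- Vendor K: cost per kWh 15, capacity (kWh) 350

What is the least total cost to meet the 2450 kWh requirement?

Use suppliers in increasing cost order.
Vendor 22 (10): use full 800 ; 1650 kWh to go.
Vendor K at 15: take all 350 kWh ; 1300 still needed.
Vendor Y at 20: take all 350 kWh ; 950 still needed.
Vendor R at 65: take all 150 kWh ; 800 still needed.
Vendor 27 at 70: take 800 of its 900 ; requirement met.
Cost = 800×10 + 350×15 + 350×20 + 150×65 + 800×70 = 86000.

86000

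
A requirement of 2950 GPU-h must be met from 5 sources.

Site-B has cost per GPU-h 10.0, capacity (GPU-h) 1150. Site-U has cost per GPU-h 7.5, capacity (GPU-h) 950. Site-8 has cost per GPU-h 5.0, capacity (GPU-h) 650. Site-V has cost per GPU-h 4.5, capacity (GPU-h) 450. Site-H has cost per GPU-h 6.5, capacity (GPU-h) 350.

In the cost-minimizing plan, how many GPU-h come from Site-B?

Cheapest first:
Take 450 from Site-V at 4.5 — need 2500 more.
Site-8 at 5.0: take all 650 GPU-h — 1850 still needed.
Site-H (6.5): use full 350 — 1500 GPU-h to go.
Site-U at 7.5: take all 950 GPU-h — 550 still needed.
Site-B at 10.0: take 550 of its 1150 — requirement met.

550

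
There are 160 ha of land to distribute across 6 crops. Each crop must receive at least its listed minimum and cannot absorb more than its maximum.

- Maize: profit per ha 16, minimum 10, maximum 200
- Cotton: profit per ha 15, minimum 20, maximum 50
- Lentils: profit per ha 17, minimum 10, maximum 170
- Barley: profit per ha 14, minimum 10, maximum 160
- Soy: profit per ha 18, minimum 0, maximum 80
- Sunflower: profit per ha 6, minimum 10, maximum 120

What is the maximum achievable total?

2610

Meeting every minimum uses 10+20+10+10+0+10 = 60 ha, leaving 100.
Highest profit per ha first: Soy 18 > Lentils 17 > Maize 16 > Cotton 15 > Barley 14 > Sunflower 6.
Soy: +80 to 80 (cap) → 20 left.
Lentils has room for 160 more but only 20 remain, so it gets 30.
Total = 16×10 + 15×20 + 17×30 + 14×10 + 18×80 + 6×10 = 2610.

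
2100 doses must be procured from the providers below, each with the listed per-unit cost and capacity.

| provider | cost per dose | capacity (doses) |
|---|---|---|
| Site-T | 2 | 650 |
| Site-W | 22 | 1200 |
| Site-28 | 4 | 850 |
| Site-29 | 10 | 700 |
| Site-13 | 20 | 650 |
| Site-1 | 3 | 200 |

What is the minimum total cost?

9300

Fill from the cheapest provider first.
Site-T at 2: take all 650 doses → 1450 still needed.
Take 200 from Site-1 at 3 → need 1250 more.
Site-28 at 4: take all 850 doses → 400 still needed.
Site-29 (10): take the remaining 400 → done.
Site-13, Site-W: unused.
Cost = 650×2 + 200×3 + 850×4 + 400×10 = 9300.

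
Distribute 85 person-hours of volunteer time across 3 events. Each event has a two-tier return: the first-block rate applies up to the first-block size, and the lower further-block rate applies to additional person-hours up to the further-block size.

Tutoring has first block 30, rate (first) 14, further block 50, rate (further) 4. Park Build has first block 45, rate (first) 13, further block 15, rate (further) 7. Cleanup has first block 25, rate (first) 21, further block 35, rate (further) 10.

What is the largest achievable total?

1335

Treat each block as its own option and order by rate: Cleanup/T1 21 > Tutoring/T1 14 > Park Build/T1 13 > Cleanup/T2 10 > Park Build/T2 7 > Tutoring/T2 4.
Cleanup T1 at 21: fill all 25 → 60 left.
Fill Tutoring T1 block (30 at 14) → 30 left.
Park Build T1 at 13: only 30 left, fill 30.
Total = 21×25 + 14×30 + 13×30 = 1335.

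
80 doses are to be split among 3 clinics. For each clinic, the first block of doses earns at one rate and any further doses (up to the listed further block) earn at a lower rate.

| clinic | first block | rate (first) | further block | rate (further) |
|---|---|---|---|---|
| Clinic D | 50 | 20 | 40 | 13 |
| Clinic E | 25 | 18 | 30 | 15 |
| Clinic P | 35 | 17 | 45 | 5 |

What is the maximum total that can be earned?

Order all 6 blocks by rate: Clinic D/T1 20 > Clinic E/T1 18 > Clinic P/T1 17 > Clinic E/T2 15 > Clinic D/T2 13 > Clinic P/T2 5.
Fill Clinic D T1 block (50 at 20) — 30 left.
Clinic E T1 at 18: fill all 25 — 5 left.
Clinic P/T1: +5 of 35 at 17; pool empty.
Total = 20×50 + 18×25 + 17×5 = 1535.

1535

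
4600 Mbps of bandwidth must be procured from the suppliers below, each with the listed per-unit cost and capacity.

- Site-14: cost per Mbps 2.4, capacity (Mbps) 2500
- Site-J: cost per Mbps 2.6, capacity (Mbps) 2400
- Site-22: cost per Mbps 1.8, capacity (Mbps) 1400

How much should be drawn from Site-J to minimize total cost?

700

Cheapest first:
Take 1400 from Site-22 at 1.8 ; need 3200 more.
Site-14 at 2.4: take all 2500 Mbps ; 700 still needed.
Take 700 from Site-J at 2.6 to finish.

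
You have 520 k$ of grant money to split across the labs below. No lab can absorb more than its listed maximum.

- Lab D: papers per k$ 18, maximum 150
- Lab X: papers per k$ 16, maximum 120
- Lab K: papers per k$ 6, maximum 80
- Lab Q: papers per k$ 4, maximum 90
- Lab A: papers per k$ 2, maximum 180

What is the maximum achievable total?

5620

Rank by papers per k$: Lab D 18 > Lab X 16 > Lab K 6 > Lab Q 4 > Lab A 2.
Lab D: +150 to 150 (cap) — 370 left.
Lab X takes 120 to reach its cap of 120 — 250 left.
Give Lab K 80 to hit its cap of 80 — 170 left.
Lab Q takes 90 to reach its cap of 90 — 80 left.
Only 80 left; Lab A takes them to reach 80.
Total = 18×150 + 16×120 + 6×80 + 4×90 + 2×80 = 5620.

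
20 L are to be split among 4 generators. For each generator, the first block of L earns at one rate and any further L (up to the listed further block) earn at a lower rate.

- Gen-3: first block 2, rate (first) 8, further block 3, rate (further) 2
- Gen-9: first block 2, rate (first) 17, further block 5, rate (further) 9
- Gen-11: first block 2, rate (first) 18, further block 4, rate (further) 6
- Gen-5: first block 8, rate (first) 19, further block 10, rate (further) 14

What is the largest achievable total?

Order all 8 blocks by rate: Gen-5/first 19 > Gen-11/first 18 > Gen-9/first 17 > Gen-5/second 14 > Gen-9/second 9 > Gen-3/first 8 > Gen-11/second 6 > Gen-3/second 2.
Fill Gen-5 first block (8 at 19) → 12 left.
Gen-11 first at 18: fill all 2 → 10 left.
Fill Gen-9 first block (2 at 17) → 8 left.
Gen-5/second: +8 of 10 at 14; pool empty.
Total = 19×8 + 18×2 + 17×2 + 14×8 = 334.

334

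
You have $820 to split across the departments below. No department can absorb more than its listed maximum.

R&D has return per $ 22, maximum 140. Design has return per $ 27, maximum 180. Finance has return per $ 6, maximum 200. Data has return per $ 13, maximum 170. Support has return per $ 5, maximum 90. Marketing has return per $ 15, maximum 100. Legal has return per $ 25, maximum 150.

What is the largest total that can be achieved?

15880

Order the departments by return per $: Design 27 > Legal 25 > R&D 22 > Marketing 15 > Data 13 > Finance 6 > Support 5.
Design takes 180 to reach its cap of 180 → 640 left.
Give Legal 150 to hit its cap of 150 → 490 left.
R&D takes 140 to reach its cap of 140 → 350 left.
Marketing: +100 to 100 (cap) → 250 left.
Data takes 170 to reach its cap of 170 → 80 left.
Finance has room for 200 but only 80 remain, so it gets 80.
Total = 22×140 + 27×180 + 6×80 + 13×170 + 15×100 + 25×150 = 15880.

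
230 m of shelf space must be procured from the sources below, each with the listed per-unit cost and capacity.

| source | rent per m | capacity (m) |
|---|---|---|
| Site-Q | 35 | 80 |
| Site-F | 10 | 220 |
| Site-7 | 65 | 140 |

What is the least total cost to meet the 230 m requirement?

Cheapest first:
Site-F at 10: take all 220 m — 10 still needed.
Take 10 from Site-Q at 35 to finish.
Site-7: unused.
Cost = 220×10 + 10×35 = 2550.

2550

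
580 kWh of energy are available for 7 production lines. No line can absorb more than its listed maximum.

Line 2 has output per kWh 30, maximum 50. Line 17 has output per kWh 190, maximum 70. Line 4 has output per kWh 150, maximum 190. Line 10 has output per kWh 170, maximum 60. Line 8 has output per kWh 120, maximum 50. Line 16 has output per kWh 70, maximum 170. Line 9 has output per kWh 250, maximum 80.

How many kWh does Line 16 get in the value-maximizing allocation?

Order the production lines by output per kWh: Line 9 250 > Line 17 190 > Line 10 170 > Line 4 150 > Line 8 120 > Line 16 70 > Line 2 30.
Line 9: +80 to 80 (cap) ; 500 left.
Line 17 takes 70 to reach its cap of 70 ; 430 left.
Line 10: +60 to 60 (cap) ; 370 left.
Line 4: +190 to 190 (cap) ; 180 left.
Line 8 takes 50 to reach its cap of 50 ; 130 left.
Line 16 has room for 170 but only 130 remain, so it gets 130.

130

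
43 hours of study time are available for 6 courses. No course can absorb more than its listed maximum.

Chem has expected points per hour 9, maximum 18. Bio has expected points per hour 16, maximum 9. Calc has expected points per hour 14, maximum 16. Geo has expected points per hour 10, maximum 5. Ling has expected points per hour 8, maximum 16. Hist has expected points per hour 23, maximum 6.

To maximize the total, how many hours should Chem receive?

Highest expected points per hour first: Hist 23 > Bio 16 > Calc 14 > Geo 10 > Chem 9 > Ling 8.
Give Hist 6 to hit its cap of 6 → 37 left.
Give Bio 9 to hit its cap of 9 → 28 left.
Calc: +16 to 16 (cap) → 12 left.
Geo: +5 to 5 (cap) → 7 left.
Chem: +7 (room for 18) → 7. Pool exhausted.

7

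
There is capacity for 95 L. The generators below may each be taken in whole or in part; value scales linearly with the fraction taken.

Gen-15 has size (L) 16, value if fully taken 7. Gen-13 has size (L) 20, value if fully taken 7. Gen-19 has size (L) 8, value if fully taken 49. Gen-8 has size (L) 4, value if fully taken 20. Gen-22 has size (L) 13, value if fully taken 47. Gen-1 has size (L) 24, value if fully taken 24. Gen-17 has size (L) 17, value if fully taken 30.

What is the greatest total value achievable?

Rank by value-to-size ratio: Gen-19 49/8≈6.12, Gen-8 20/4≈5, Gen-22 47/13≈3.62, Gen-17 30/17≈1.76, Gen-1 24/24≈1, Gen-15 7/16≈0.438, Gen-13 7/20≈0.35.
Take all of Gen-19 (8 L, value 49) — 87 L left.
All 4 L of Gen-8 fit (value 20) — 83 remain.
Take all of Gen-22 (13 L, value 47) — 70 L left.
Take all of Gen-17 (17 L, value 30) — 53 L left.
All 24 L of Gen-1 fit (value 24) — 29 remain.
All 16 L of Gen-15 fit (value 7) — 13 remain.
Only 13 L remain; take 13/20 of Gen-13 for value 7×13/20 = 4.55.
Total value = 181.55.

181.55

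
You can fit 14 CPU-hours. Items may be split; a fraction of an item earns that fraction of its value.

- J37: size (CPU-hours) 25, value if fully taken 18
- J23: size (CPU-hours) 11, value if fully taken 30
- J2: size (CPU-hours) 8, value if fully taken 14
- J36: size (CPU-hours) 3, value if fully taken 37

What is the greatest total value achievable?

67

Sort by value density: J36 37/3≈12.3, J23 30/11≈2.73, J2 14/8≈1.75, J37 18/25≈0.72.
All 3 CPU-hours of J36 fit (value 37) — 11 remain.
Take all of J23 (11 CPU-hours, value 30) — 0 CPU-hours left.
Total value = 67.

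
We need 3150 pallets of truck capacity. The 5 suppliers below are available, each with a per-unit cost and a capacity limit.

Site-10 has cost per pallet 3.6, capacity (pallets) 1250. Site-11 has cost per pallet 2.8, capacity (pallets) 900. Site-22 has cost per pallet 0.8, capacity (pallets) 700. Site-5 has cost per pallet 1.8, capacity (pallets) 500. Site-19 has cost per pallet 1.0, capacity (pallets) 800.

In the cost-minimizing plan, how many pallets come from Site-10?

Use suppliers in increasing cost order.
Site-22 (0.8): use full 700 ; 2450 pallets to go.
Site-19 at 1.0: take all 800 pallets ; 1650 still needed.
Site-5 (1.8): use full 500 ; 1150 pallets to go.
Site-11 (2.8): use full 900 ; 250 pallets to go.
Take 250 from Site-10 at 3.6 to finish.

250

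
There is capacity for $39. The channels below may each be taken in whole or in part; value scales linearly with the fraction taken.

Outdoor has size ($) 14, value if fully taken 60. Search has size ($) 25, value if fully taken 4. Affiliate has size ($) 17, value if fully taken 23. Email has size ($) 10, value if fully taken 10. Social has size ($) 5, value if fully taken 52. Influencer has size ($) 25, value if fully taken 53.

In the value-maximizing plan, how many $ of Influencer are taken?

20

Best value per unit of size first: Social 52/5≈10.4, Outdoor 60/14≈4.29, Influencer 53/25≈2.12, Affiliate 23/17≈1.35, Email 10/10≈1, Search 4/25≈0.16.
Take all of Social (5 $, value 52) → 34 $ left.
Take all of Outdoor (14 $, value 60) → 20 $ left.
Fill the last 20 $ with part of Influencer: 20/25 of it earns 42.4.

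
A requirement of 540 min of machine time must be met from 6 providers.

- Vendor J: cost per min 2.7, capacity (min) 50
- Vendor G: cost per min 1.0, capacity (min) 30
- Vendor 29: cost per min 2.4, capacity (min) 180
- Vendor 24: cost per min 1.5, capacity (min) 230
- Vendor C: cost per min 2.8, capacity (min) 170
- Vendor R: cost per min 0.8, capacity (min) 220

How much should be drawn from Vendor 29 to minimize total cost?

Fill from the cheapest provider first.
Vendor R at 0.8: take all 220 min → 320 still needed.
Vendor G (1.0): use full 30 → 290 min to go.
Vendor 24 at 1.5: take all 230 min → 60 still needed.
Vendor 29 at 2.4: take 60 of its 180 → requirement met.
Vendor J, Vendor C: unused.

60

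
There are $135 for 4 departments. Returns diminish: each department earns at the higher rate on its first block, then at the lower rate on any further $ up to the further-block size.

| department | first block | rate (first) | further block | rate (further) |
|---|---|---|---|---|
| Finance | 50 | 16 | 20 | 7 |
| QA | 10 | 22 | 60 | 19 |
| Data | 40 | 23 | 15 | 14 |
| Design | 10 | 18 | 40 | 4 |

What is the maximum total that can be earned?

2700

Treat each block as its own option and order by rate: Data/tier1 23 > QA/tier1 22 > QA/tier2 19 > Design/tier1 18 > Finance/tier1 16 > Data/tier2 14 > Finance/tier2 7 > Design/tier2 4.
Data tier1 at 23: fill all 40 → 95 left.
QA/tier1 (22): +10 → 85 left.
QA/tier2 (19): +60 → 25 left.
Design/tier1 (18): +10 → 15 left.
Finance/tier1: +15 of 50 at 16; pool empty.
Total = 23×40 + 22×10 + 19×60 + 18×10 + 16×15 = 2700.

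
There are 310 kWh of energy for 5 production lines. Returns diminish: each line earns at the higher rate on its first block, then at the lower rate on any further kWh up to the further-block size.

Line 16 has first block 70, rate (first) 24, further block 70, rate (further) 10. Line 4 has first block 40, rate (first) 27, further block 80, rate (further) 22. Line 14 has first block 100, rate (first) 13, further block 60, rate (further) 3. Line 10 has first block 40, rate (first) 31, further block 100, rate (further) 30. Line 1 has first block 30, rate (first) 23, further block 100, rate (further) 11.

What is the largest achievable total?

8350

Treat each block as its own option and order by rate: Line 10/first 31 > Line 10/second 30 > Line 4/first 27 > Line 16/first 24 > Line 1/first 23 > Line 4/second 22 > Line 14/first 13 > Line 1/second 11 > Line 16/second 10 > Line 14/second 3.
Fill Line 10 first block (40 at 31) ; 270 left.
Fill Line 10 second block (100 at 30) ; 170 left.
Fill Line 4 first block (40 at 27) ; 130 left.
Line 16 first at 24: fill all 70 ; 60 left.
Line 1/first (23): +30 ; 30 left.
Line 4 second at 22: only 30 left, fill 30.
Total = 31×40 + 30×100 + 27×40 + 24×70 + 23×30 + 22×30 = 8350.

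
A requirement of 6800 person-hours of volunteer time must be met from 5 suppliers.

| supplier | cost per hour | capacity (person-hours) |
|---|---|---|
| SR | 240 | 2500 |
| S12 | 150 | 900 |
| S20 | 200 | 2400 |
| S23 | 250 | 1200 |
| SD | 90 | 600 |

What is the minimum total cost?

Cheapest first:
Take 600 from SD at 90 ; need 6200 more.
Take 900 from S12 at 150 ; need 5300 more.
Take 2400 from S20 at 200 ; need 2900 more.
Take 2500 from SR at 240 ; need 400 more.
S23 at 250: take 400 of its 1200 ; requirement met.
Cost = 600×90 + 900×150 + 2400×200 + 2500×240 + 400×250 = 1369000.

1369000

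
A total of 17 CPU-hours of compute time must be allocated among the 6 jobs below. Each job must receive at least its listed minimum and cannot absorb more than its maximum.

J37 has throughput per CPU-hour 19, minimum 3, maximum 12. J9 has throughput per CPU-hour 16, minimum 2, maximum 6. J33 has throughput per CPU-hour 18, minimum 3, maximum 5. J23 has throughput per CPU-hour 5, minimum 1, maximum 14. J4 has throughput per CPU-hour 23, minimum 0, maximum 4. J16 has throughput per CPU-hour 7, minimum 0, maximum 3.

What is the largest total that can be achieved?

Meeting every minimum uses 3+2+3+1+0+0 = 9 CPU-hours, leaving 8.
Rank by throughput per CPU-hour: J4 23 > J37 19 > J33 18 > J9 16 > J16 7 > J23 5.
J4: +4 to 4 (cap) — 4 left.
J37: +4 (room for 9) → 7. Pool exhausted.
Total = 19×7 + 16×2 + 18×3 + 5×1 + 23×4 = 316.

316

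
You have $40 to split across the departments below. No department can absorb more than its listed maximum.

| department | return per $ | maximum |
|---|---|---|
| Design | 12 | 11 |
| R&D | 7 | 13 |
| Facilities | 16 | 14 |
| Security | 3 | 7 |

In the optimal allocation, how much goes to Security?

Order the departments by return per $: Facilities 16 > Design 12 > R&D 7 > Security 3.
Give Facilities 14 to hit its cap of 14 → 26 left.
Design takes 11 to reach its cap of 11 → 15 left.
Give R&D 13 to hit its cap of 13 → 2 left.
Only 2 left; Security takes them to reach 2.

2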